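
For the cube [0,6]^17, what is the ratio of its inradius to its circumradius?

Ratio = (s/2)/(s√17/2) = 17^(-1/2) ≈ 0.242536.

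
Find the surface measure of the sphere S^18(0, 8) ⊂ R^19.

|∂B_19(8)| = 18446744073709551616·π^9/34459425 ≈ 1.59573e+16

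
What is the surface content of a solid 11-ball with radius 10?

The surface area of an n-ball is 2π^(n/2) r^(n-1) / Γ(n/2). For n=11, r=10: 128000000000·π^5/189 ≈ 2.07251e+11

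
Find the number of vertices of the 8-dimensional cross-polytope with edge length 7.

Number of vertices = 2n = 16.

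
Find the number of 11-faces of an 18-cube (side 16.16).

f_11(18-cube) = (18 choose 11) · 2^7 = 4073472.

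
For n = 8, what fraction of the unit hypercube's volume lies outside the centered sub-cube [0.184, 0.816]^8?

Shell fraction = 1 - (1-0.368)^8 ≈ 0.974547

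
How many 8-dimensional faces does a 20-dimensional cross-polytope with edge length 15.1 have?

f_8(20-orthoplex) = 2^9 · (20 choose 9) = 85995520.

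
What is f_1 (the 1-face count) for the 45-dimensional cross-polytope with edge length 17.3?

f_1(45-orthoplex) = 2^2 · (45 choose 2) = 3960.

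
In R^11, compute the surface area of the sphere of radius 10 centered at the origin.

|∂B_11(10)| = 128000000000·π^5/189 ≈ 2.07251e+11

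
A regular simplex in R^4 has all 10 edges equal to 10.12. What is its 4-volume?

V = (10.12^4 / 4!) · √((4+1) / 2^4) ≈ 244.307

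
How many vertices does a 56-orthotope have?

An n-cube has 2^n vertices; for n = 56 that is 2^56 = 72057594037927936.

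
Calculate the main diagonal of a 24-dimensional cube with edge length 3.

The space diagonal of an n-cube of side s is s√n. Here 3·√24 ≈ 14.6969.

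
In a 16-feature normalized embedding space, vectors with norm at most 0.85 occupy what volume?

V_16(0.85) = π^(16/2) · (0.85)^16 / Γ(16/2 + 1) ≈ 0.0174736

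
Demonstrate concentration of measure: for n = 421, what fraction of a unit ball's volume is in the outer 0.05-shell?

1 - (1-0.05)^421 ≈ 1 - 4.184e-10 ≈ (100 - 4.18e-08)%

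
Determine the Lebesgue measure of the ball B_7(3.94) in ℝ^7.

V_7(3.94) = π^(7/2) · (3.94)^7 / Γ(7/2 + 1) ≈ 69639.2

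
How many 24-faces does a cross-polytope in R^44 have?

f_24(44-orthoplex) = 2^25 · (44 choose 25) = 47272540096998408192.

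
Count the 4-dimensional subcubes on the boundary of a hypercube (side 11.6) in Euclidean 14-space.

An n-cube has C(n,k)·2^(n-k) k-faces. Here C(14,4)·2^10 = 1001·1024 = 1025024.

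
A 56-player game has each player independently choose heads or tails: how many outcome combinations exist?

Number of vertices = 2^56 = 72057594037927936.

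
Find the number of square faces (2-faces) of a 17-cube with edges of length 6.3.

An n-cube has C(n,k)·2^(n-k) k-faces. Here C(17,2)·2^15 = 136·32768 = 4456448.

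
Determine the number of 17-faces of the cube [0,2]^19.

Number of 17-faces = C(19,17) · 2^(19-17) = 171 · 4 = 684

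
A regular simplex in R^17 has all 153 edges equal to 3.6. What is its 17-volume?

For a regular n-simplex with edge a, V = (a^n / n!)·√((n+1)/2^n). With a=3.6, n=17: V ≈ 9.43964e-08.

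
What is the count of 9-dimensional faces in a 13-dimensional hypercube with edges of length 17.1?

An n-cube has C(n,k)·2^(n-k) k-faces. Here C(13,9)·2^4 = 715·16 = 11440.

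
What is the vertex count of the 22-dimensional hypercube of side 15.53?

Each vertex is a binary string of length 22, so there are 2^22 = 4194304.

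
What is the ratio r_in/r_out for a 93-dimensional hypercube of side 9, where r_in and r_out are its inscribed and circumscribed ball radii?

r_in = 9/2 (half the side); r_out = 9√93/2 (half the diagonal). Ratio = 1/√93 ≈ 0.103695.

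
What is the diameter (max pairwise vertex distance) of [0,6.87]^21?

Diagonal = √21 · 6.87 ≈ 31.4823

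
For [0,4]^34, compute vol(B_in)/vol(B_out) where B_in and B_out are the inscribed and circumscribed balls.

The radii are 4/2 and 4√34/2, so the volume ratio is (1/√34)^34 = 34^{-34/2} ≈ 9.22271e-27.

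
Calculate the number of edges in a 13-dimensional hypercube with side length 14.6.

Number of 1-faces = C(13,1)·2^(13-1) = 13·4096 = 53248.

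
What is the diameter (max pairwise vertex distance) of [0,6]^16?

Diagonal = √16 · 6 = 24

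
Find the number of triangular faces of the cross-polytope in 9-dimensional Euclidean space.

Each 2-face is the convex hull of 3 vertices, one chosen as ±e_i from each of 3 distinct axes: 2^3·C(9,3) = 672.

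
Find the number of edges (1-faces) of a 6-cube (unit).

An n-cube has C(n,k)·2^(n-k) k-faces. Here C(6,1)·2^5 = 6·32 = 192.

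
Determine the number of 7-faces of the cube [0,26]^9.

f_7(9-cube) = (9 choose 7) · 2^2 = 144.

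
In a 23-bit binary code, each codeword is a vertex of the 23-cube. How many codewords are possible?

Each vertex is a binary string of length 23, so there are 2^23 = 8388608.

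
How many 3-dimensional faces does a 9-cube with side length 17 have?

Choose 3 of 9 axes to span the face (C(9,3) = 84 ways), then fix each of the remaining 6 coordinates at one of its two extreme values (2^6 = 64 ways): 84·64 = 5376.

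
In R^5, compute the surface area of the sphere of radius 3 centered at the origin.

S_5(3) = 2·π^(5/2)·(3)^4 / Γ(5/2) = 216·π^2 ≈ 2131.83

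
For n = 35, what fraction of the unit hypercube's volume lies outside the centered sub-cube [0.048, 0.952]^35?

1 - (1 - 2·0.048)^35 = 1 - 0.904^35 ≈ 0.970766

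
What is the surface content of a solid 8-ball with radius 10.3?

The surface area of an n-ball is 2π^(n/2) r^(n-1) / Γ(n/2). For n=8, r=10.3: 3.99336e+08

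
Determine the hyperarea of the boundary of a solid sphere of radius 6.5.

S_3(6.5) = 2·π^(3/2)·(6.5)^2 / Γ(3/2) = 4πr² = 4π·(6.5)² ≈ 530.929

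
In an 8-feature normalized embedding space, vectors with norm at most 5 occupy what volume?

V_8(5) = π^(8/2) · (5)^8 / Γ(8/2 + 1) = 390625·π^4/24 ≈ 1.58543e+06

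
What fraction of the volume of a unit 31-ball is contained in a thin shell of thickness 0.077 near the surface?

Shell fraction = 1 - (1-0.077)^31 ≈ 0.916583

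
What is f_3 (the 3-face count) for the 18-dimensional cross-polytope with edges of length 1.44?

An n-cross-polytope has 2^(k+1)·C(n,k+1) k-faces. Here 2^4·C(18,4) = 16·3060 = 48960.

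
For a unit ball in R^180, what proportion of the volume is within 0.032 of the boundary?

Shell fraction = 1 - (1-0.032)^180 ≈ 0.997132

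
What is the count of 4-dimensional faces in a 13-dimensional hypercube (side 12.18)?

Number of 4-faces = C(13,4) · 2^(13-4) = 715 · 512 = 366080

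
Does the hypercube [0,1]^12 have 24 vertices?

False. The 12-cube has 2^12 = 4096 vertices.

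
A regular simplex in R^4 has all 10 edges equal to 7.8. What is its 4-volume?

For a regular n-simplex with edge a, V = (a^n / n!)·√((n+1)/2^n). With a=7.8, n=4: V ≈ 86.2169.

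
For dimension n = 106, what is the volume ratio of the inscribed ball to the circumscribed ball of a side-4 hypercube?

The radii are 4/2 and 4√106/2, so the volume ratio is (1/√106)^106 = 106^{-106/2} ≈ 4.55816e-108.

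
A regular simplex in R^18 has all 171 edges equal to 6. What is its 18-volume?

Volume = 6^18 · √(19/2^18) / 18! ≈ 0.000135048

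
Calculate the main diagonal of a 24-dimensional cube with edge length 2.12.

||(2.12,2.12,...,2.12)|| = √(24)·2.12 ≈ 10.3858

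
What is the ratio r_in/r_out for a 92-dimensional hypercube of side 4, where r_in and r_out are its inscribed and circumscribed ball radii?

Ratio = (s/2)/(s√92/2) = 92^(-1/2) ≈ 0.104257.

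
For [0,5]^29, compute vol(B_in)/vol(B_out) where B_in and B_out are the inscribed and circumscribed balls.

The radii are 5/2 and 5√29/2, so the volume ratio is (1/√29)^29 = 29^{-29/2} ≈ 6.24064e-22.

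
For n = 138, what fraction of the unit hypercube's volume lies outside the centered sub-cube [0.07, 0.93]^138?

Shell fraction = 1 - (1-0.14)^138 ≈ 0.9999999991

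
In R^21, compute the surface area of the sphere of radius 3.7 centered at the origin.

S_21(3.7) = 2·π^(21/2)·(3.7)^20 / Γ(21/2) ≈ 6.77332e+10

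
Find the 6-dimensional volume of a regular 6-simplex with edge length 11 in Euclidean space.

Volume = 11^6 · √(7/2^6) / 6! ≈ 813.734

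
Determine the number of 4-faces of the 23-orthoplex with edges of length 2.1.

An n-cross-polytope has 2^(k+1)·C(n,k+1) k-faces. Here 2^5·C(23,5) = 32·33649 = 1076768.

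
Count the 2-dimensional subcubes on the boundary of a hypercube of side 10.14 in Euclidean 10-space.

Number of 2-faces = C(10,2) · 2^(10-2) = 45 · 256 = 11520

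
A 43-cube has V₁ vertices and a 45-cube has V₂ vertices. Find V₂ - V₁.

V₁ = 2^43 = 8796093022208. V₂ = 2^45 = 35184372088832. V₂ - V₁ = 26388279066624.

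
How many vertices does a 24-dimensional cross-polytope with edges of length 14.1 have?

An n-cross-polytope has 2n vertices; here n = 24, giving 48.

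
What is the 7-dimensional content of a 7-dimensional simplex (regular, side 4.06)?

V = (4.06^7 / 7!) · √((7+1) / 2^7) ≈ 0.901969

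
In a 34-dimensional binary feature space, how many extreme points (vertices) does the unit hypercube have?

Number of vertices = 2^34 = 17179869184.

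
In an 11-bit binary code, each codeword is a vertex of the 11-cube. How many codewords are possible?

Number of vertices = 2^11 = 2048.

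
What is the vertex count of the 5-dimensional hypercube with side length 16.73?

Each vertex is a binary string of length 5, so there are 2^5 = 32.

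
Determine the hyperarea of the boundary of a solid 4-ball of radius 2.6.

S = n·V_n(r)/r = 4·V_4(2.6)/2.6 (volume-to-surface relation), giving 346.936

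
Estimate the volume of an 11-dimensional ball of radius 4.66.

V_11(4.66) = π^(11/2) · (4.66)^11 / Γ(11/2 + 1) ≈ 4.23984e+07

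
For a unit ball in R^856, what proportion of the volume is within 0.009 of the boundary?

Shell fraction = 1 - (1-0.009)^856 ≈ 0.999564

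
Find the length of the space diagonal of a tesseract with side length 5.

The space diagonal of an n-cube of side s is s√n. Here 5·√4 = 10.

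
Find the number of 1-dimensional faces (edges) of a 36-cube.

An n-cube has n·2^(n-1) edges. With n = 36: 36·34359738368 = 1236950581248.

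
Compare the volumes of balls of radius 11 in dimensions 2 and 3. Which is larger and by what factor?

V_2(11) ≈ 380.133, V_3(11) ≈ 5575.28. The 3-ball is larger by a factor of 14.67.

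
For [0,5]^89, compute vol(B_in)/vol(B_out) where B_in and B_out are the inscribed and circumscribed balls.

V_in / V_out = (r_in/r_out)^89 = (1/√89)^89 = 89^(-89/2) ≈ 1.78708e-87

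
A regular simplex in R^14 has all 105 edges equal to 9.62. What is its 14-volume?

V = (9.62^14 / 14!) · √((14+1) / 2^14) ≈ 20.178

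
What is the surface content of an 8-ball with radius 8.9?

S_8(8.9) = 2·π^(8/2)·(8.9)^7 / Γ(8/2) ≈ 1.43618e+08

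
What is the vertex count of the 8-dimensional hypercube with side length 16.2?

Number of vertices = 2^8 = 256.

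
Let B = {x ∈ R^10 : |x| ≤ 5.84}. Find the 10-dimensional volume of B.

Volume = π^{10/2}·(5.84)^10/Γ(6) ≈ 1.17678e+08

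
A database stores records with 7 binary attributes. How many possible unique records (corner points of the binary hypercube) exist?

The 7-cube has 2^7 = 128 vertices.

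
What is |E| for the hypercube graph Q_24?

Each of the 2^24 = 16777216 vertices has degree 24; total edges = 24·2^24/2 = 201326592.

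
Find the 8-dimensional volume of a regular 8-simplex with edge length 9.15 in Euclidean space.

Volume = 9.15^8 · √(9/2^8) / 8! ≈ 228.481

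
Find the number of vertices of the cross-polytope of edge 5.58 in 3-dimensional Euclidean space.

Each 0-face is the convex hull of 1 vertex, one chosen as ±e_i from each of 1 distinct axis: 2^1·C(3,1) = 6.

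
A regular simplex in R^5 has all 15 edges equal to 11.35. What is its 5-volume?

Volume = 11.35^5 · √(6/2^5) / 5! ≈ 679.671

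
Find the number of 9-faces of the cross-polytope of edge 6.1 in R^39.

An n-cross-polytope has 2^(k+1)·C(n,k+1) k-faces. Here 2^10·C(39,10) = 1024·635745396 = 651003285504.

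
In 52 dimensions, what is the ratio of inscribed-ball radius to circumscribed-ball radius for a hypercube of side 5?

r_in = 5/2 (half the side); r_out = 5√52/2 (half the diagonal). Ratio = 1/√52 ≈ 0.138675.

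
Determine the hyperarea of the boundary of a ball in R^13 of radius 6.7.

The surface area of an n-ball is 2π^(n/2) r^(n-1) / Γ(n/2). For n=13, r=6.7: 9.68684e+10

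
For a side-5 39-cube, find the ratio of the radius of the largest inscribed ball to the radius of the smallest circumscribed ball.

For an n-cube of any side s, the inradius is s/2 and the circumradius is s√n/2, so the ratio is 1/√39 ≈ 0.160128.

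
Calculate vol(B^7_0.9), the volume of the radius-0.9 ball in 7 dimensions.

The n-ball volume is π^(n/2)·r^n/Γ(n/2+1). With n=7, r=0.9: V ≈ 2.25984.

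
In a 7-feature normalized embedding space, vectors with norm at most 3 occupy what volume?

The n-ball volume is π^(n/2)·r^n/Γ(n/2+1). With n=7, r=3: V = 11664·π^3/35 ≈ 10333.1.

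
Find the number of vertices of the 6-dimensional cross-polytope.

Number of vertices = 2n = 12.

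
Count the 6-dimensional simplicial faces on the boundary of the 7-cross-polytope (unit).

An n-cross-polytope has 2^(k+1)·C(n,k+1) k-faces. Here 2^7·C(7,7) = 128·1 = 128.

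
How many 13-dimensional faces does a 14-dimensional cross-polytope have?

f_13(14-orthoplex) = 2^14 · (14 choose 14) = 16384.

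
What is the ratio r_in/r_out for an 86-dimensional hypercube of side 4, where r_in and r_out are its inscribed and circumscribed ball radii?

r_in / r_out = (4/2) / (4√86/2) = 1/√86 ≈ 0.107833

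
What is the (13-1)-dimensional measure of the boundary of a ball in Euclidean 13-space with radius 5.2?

The surface area of an n-ball is 2π^(n/2) r^(n-1) / Γ(n/2). For n=13, r=5.2: 4.62727e+09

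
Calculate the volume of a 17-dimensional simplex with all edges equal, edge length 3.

Volume = 3^17 · √(18/2^17) / 17! ≈ 4.25475e-09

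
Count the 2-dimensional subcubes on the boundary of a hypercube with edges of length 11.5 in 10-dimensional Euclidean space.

An n-cube has C(n,k)·2^(n-k) k-faces. Here C(10,2)·2^8 = 45·256 = 11520.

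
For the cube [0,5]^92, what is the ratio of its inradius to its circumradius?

Ratio = (s/2)/(s√92/2) = 92^(-1/2) ≈ 0.104257.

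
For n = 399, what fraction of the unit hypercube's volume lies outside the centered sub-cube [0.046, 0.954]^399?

1 - (1 - 2·0.046)^399 = 1 - 0.908^399 ≈ 1 - 1.889e-17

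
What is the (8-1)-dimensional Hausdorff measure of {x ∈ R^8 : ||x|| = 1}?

The surface area of an n-ball is 2π^(n/2) r^(n-1) / Γ(n/2). For n=8, r=1: π^4/3 ≈ 32.4697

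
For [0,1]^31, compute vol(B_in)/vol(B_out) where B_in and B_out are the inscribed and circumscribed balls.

V_in/V_out = n^(-n/2) = 31^(-31/2) ≈ 7.65409e-24.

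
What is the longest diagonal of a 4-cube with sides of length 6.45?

d = √(6.45² + 6.45² + ... + 6.45²) [4 terms] = √(4·6.45²) = 6.45√4 = 12.9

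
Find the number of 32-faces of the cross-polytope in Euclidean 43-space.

Each 32-face is the convex hull of 33 vertices, one chosen as ±e_i from each of 33 distinct axes: 2^33·C(43,33) = 16469780376936513536.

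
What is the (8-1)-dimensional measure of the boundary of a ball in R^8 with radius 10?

S_8(10) = 2·π^(8/2)·(10)^7 / Γ(8/2) = 10000000·π^4/3 ≈ 3.24697e+08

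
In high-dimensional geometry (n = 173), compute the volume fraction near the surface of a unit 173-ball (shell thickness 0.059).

1 - (1-0.059)^173 ≈ 0.999973 ≈ 99.997302%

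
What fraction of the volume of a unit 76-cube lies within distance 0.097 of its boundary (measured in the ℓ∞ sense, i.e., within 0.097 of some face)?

1 - (1 - 2·0.097)^76 = 1 - 0.806^76 ≈ 0.9999999239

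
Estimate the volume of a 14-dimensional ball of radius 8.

Volume = π^{14/2}·(8)^14/Γ(8) = 274877906944·π^7/315 ≈ 2.63559e+12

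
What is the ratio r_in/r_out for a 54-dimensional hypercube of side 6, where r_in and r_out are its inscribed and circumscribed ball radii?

For an n-cube of any side s, the inradius is s/2 and the circumradius is s√n/2, so the ratio is 1/√54 ≈ 0.136083.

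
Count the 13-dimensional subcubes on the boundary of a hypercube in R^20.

Number of 13-faces = C(20,13) · 2^(20-13) = 77520 · 128 = 9922560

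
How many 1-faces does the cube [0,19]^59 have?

The 59-cube has n·2^(n-1) = 59·2^58 = 59·288230376151711744 = 17005592192950992896 edges.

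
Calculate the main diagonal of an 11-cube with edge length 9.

The space diagonal of an n-cube of side s is s√n. Here 9·√11 ≈ 29.8496.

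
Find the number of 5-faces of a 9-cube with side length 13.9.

Choose 5 of 9 axes to span the face (C(9,5) = 126 ways), then fix each of the remaining 4 coordinates at one of its two extreme values (2^4 = 16 ways): 126·16 = 2016.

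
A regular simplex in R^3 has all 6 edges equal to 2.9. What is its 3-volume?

Volume = (√2/12) · 2.9³ = 2.87427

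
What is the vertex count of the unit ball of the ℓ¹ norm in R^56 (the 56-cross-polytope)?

The 56-dimensional cross-polytope has 2n = 2·56 = 112 vertices.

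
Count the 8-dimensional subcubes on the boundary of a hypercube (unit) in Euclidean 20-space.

f_8(20-cube) = (20 choose 8) · 2^12 = 515973120.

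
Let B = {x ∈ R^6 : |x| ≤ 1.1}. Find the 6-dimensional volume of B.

Volume = π^{6/2}·(1.1)^6/Γ(4) ≈ 9.15492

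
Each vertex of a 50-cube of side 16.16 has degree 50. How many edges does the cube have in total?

Each of the 2^50 = 1125899906842624 vertices has degree 50; total edges = 50·2^50/2 = 28147497671065600.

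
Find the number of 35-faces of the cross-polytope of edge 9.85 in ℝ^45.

Number of 35-faces = 2^(35+1) · C(45,35+1) = 68719476736 · 886163135 = 60896666939933327360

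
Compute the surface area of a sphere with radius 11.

The surface area of an n-ball is 2π^(n/2) r^(n-1) / Γ(n/2). For n=3, r=11: 4πr² = 4π·(11)² ≈ 1520.53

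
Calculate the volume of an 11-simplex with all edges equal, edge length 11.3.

Volume = 11.3^11 · √(12/2^11) / 11! ≈ 735.585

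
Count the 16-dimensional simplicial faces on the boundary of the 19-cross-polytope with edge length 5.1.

An n-cross-polytope has 2^(k+1)·C(n,k+1) k-faces. Here 2^17·C(19,17) = 131072·171 = 22413312.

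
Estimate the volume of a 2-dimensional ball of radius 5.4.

Volume = π^{2/2}·(5.4)^2/Γ(2) ≈ 91.6088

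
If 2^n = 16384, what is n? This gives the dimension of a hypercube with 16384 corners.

Since 2^n = 16384, we have n = 14.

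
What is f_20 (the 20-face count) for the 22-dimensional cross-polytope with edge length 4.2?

Each 20-face is the convex hull of 21 vertices, one chosen as ±e_i from each of 21 distinct axes: 2^21·C(22,21) = 46137344.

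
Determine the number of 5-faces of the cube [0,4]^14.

Choose 5 of 14 axes to span the face (C(14,5) = 2002 ways), then fix each of the remaining 9 coordinates at one of its two extreme values (2^9 = 512 ways): 2002·512 = 1025024.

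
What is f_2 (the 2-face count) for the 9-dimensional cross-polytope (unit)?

Each 2-face is the convex hull of 3 vertices, one chosen as ±e_i from each of 3 distinct axes: 2^3·C(9,3) = 672.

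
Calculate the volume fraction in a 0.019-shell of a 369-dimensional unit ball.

Shell fraction = 1 - (1-0.019)^369 ≈ 0.999157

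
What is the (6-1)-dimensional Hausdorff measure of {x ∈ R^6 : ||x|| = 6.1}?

S_6(6.1) = 2·π^(6/2)·(6.1)^5 / Γ(6/2) ≈ 261878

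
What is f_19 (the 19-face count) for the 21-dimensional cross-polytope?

f_19(21-orthoplex) = 2^20 · (21 choose 20) = 22020096.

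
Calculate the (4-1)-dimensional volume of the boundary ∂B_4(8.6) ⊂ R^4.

The surface area of an n-ball is 2π^(n/2) r^(n-1) / Γ(n/2). For n=4, r=8.6: 12555.2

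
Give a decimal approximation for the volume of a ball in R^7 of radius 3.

V_7(3) = π^(7/2) · (3)^7 / Γ(7/2 + 1) = 11664·π^3/35 ≈ 10333.1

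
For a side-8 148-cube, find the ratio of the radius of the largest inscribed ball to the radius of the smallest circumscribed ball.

r_in = 8/2 (half the side); r_out = 8√148/2 (half the diagonal). Ratio = 1/√148 ≈ 0.0821995.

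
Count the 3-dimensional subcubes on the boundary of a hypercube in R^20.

Choose 3 of 20 axes to span the face (C(20,3) = 1140 ways), then fix each of the remaining 17 coordinates at one of its two extreme values (2^17 = 131072 ways): 1140·131072 = 149422080.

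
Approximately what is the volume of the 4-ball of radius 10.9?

Volume = π^{4/2}·(10.9)^4/Γ(3) ≈ 69658.8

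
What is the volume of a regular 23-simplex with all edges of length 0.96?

Volume = 0.96^23 · √(24/2^23) / 23! ≈ 2.55861e-26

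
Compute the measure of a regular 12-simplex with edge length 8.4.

Volume = 8.4^12 · √(13/2^12) / 12! ≈ 14.5146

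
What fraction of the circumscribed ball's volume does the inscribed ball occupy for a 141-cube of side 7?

The radii are 7/2 and 7√141/2, so the volume ratio is (1/√141)^141 = 141^{-141/2} ≈ 3.02032e-152.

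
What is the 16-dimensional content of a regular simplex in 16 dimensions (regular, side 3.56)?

V_16 = √(17) · 3.56^16 / (16! · 2^(16/2)) ≈ 5.12348e-07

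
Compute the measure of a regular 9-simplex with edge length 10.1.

V = (10.1^9 / 9!) · √((9+1) / 2^9) ≈ 421.206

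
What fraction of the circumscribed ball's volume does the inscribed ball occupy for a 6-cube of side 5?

V_in/V_out = n^(-n/2) = 6^(-6/2) ≈ 0.00462963.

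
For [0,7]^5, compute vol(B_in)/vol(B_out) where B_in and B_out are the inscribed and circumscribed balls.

V_in/V_out = n^(-n/2) = 5^(-5/2) ≈ 0.0178885.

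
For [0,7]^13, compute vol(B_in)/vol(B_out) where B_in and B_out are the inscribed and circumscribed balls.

V_in/V_out = n^(-n/2) = 13^(-13/2) ≈ 5.74603e-08.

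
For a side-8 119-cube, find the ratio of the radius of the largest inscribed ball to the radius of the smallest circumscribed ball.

r_in / r_out = (8/2) / (8√119/2) = 1/√119 ≈ 0.0916698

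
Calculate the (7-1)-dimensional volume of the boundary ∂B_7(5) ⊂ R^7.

S = n·V_n(r)/r = 7·V_7(5)/5 (volume-to-surface relation), giving 50000·π^3/3 ≈ 516771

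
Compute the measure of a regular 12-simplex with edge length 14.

For a regular n-simplex with edge a, V = (a^n / n!)·√((n+1)/2^n). With a=14, n=12: V ≈ 6667.93.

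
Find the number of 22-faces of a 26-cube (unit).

f_22(26-cube) = (26 choose 22) · 2^4 = 239200.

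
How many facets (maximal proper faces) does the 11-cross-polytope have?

f_10(11-orthoplex) = 2^11 · (11 choose 11) = 2048.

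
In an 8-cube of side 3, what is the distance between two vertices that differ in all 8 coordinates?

d = √(3² + 3² + ... + 3²) [8 terms] = √(8·3²) = 3√8 ≈ 8.48528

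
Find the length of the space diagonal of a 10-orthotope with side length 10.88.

The space diagonal of an n-cube of side s is s√n. Here 10.88·√10 ≈ 34.4056.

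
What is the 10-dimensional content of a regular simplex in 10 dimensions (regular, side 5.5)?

Volume = 5.5^10 · √(11/2^10) / 10! ≈ 0.723453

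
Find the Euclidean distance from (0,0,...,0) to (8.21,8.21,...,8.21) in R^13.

||(8.21,8.21,...,8.21)|| = √(13)·8.21 ≈ 29.6016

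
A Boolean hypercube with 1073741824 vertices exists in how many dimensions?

The n-cube has 2^n vertices, and 1073741824 = 2^30, so n = 30.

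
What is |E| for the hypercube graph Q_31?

An n-cube has n·2^(n-1) edges. With n = 31: 31·1073741824 = 33285996544.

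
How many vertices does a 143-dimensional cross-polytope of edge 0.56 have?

Number of vertices = 2n = 286.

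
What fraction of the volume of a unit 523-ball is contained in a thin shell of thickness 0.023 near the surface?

1 - (1-0.023)^523 ≈ 0.999995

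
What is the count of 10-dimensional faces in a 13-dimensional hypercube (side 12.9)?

f_10(13-cube) = (13 choose 10) · 2^3 = 2288.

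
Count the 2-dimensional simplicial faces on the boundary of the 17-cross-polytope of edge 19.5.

Number of 2-faces = 2^(2+1) · C(17,2+1) = 8 · 680 = 5440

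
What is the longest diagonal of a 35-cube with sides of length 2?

The space diagonal of an n-cube of side s is s√n. Here 2·√35 ≈ 11.8322.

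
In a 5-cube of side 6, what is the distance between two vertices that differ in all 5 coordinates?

The space diagonal of an n-cube of side s is s√n. Here 6·√5 ≈ 13.4164.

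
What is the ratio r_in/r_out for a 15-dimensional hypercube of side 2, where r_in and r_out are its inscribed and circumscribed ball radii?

r_in / r_out = (2/2) / (2√15/2) = 1/√15 ≈ 0.258199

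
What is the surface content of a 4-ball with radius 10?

|∂B_4(10)| = 2000·π^2 ≈ 19739.2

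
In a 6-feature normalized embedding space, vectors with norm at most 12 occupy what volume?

Volume = π^{6/2}·(12)^6/Γ(4) = 497664·π^3 ≈ 1.54307e+07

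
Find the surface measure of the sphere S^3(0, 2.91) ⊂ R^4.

The surface area of an n-ball is 2π^(n/2) r^(n-1) / Γ(n/2). For n=4, r=2.91: 486.417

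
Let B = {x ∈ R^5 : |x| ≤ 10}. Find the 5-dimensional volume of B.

V = 160000·π^2/3 ≈ 526379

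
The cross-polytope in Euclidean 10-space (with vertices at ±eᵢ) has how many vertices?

The 10-dimensional cross-polytope has 2n = 2·10 = 20 vertices.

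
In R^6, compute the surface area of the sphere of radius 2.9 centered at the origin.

S_6(2.9) = 2·π^(6/2)·(2.9)^5 / Γ(6/2) ≈ 6359.74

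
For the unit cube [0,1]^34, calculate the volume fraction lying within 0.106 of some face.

The inner cube has side 1-2·0.106 = 0.788 and volume (0.788)^34 ≈ 0.0003033, so the shell holds 0.999697 of the volume.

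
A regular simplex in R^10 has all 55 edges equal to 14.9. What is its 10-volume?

V = (14.9^10 / 10!) · √((10+1) / 2^10) ≈ 15404.4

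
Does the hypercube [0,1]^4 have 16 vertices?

True. The 4-cube has 2^4 = 16 vertices.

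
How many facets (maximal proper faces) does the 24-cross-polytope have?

An n-cross-polytope has 2^(k+1)·C(n,k+1) k-faces. Here 2^24·C(24,24) = 16777216·1 = 16777216.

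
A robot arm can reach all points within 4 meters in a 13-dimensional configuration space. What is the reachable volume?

The n-ball volume is π^(n/2)·r^n/Γ(n/2+1). With n=13, r=4: V = 8589934592·π^6/135135 ≈ 6.11113e+07.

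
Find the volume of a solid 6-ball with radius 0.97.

V_6(0.97) = π^(6/2) · (0.97)^6 / Γ(6/2 + 1) ≈ 4.30456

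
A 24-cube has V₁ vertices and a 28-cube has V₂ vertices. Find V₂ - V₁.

V₁ = 2^24 = 16777216. V₂ = 2^28 = 268435456. V₂ - V₁ = 251658240.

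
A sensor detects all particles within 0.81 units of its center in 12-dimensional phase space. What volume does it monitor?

V_12(0.81) = π^(12/2) · (0.81)^12 / Γ(12/2 + 1) ≈ 0.106509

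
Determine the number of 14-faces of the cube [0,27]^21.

Number of 14-faces = C(21,14) · 2^(21-14) = 116280 · 128 = 14883840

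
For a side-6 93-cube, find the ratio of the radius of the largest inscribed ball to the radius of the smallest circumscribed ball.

Ratio = (s/2)/(s√93/2) = 93^(-1/2) ≈ 0.103695.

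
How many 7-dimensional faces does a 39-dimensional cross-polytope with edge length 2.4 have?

f_7(39-orthoplex) = 2^8 · (39 choose 8) = 15750079488.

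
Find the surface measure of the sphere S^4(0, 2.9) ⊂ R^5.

|∂B_5(2.9)| ≈ 1861.49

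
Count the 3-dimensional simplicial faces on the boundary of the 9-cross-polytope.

Each 3-face is the convex hull of 4 vertices, one chosen as ±e_i from each of 4 distinct axes: 2^4·C(9,4) = 2016.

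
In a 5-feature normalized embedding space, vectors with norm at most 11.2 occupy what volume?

Volume = π^{5/2}·(11.2)^5/Γ(7/2) ≈ 927659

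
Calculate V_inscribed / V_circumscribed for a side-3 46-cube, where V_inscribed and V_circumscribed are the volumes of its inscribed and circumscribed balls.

V_in / V_out = (r_in/r_out)^46 = (1/√46)^46 = 46^(-46/2) ≈ 5.70913e-39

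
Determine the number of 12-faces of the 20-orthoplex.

Number of 12-faces = 2^(12+1) · C(20,12+1) = 8192 · 77520 = 635043840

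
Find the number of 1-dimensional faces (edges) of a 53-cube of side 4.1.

Each of the 2^53 = 9007199254740992 vertices has degree 53; total edges = 53·2^53/2 = 238690780250636288.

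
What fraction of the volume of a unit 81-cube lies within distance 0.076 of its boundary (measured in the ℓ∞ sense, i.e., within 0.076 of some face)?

1 - (1 - 2·0.076)^81 = 1 - 0.848^81 ≈ 0.9999984149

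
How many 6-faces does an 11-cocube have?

Number of 6-faces = 2^(6+1) · C(11,6+1) = 128 · 330 = 42240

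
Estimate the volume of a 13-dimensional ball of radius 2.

V_13(2) = π^(13/2) · (2)^13 / Γ(13/2 + 1) = 1048576·π^6/135135 ≈ 7459.87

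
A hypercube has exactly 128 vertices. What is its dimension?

2^n = 128 ⇒ n = log_2(128) = 7.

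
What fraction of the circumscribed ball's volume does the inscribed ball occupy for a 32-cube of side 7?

The radii are 7/2 and 7√32/2, so the volume ratio is (1/√32)^32 = 32^{-32/2} ≈ 8.27181e-25.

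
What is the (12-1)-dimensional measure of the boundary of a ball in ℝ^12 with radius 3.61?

S_12(3.61) = 2·π^(12/2)·(3.61)^11 / Γ(12/2) ≈ 2.17434e+07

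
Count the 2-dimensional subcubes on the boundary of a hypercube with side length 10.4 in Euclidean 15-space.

Number of 2-faces = C(15,2) · 2^(15-2) = 105 · 8192 = 860160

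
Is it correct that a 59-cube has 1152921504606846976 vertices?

False. The 59-cube has 2^59 = 576460752303423488 vertices.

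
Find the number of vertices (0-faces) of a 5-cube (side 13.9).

Choose 0 of 5 axes to span the face (C(5,0) = 1 way), then fix each of the remaining 5 coordinates at one of its two extreme values (2^5 = 32 ways): 1·32 = 32.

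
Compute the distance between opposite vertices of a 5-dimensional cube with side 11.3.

||(11.3,11.3,...,11.3)|| = √(5)·11.3 ≈ 25.2676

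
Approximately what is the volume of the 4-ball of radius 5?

Volume = π^{4/2}·(5)^4/Γ(3) = 625·π^2/2 ≈ 3084.25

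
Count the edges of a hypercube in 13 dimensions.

Number of 1-faces = C(13,1)·2^(13-1) = 13·4096 = 53248.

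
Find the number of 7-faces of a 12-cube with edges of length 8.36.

Number of 7-faces = C(12,7) · 2^(12-7) = 792 · 32 = 25344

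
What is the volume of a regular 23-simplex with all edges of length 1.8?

For a regular n-simplex with edge a, V = (a^n / n!)·√((n+1)/2^n). With a=1.8, n=23: V ≈ 4.86445e-20.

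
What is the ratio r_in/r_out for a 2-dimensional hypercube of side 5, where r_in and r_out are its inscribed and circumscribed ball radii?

r_in / r_out = (5/2) / (5√2/2) = 1/√2 ≈ 0.707107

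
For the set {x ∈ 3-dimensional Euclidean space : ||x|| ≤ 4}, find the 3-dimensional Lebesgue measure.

V_3(4) = π^(3/2) · (4)^3 / Γ(3/2 + 1) = 256·π/3 ≈ 268.083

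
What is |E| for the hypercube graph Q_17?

Each of the 2^17 = 131072 vertices has degree 17; total edges = 17·2^17/2 = 1114112.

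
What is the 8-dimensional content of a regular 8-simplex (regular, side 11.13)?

V = (11.13^8 / 8!) · √((8+1) / 2^8) ≈ 1095.07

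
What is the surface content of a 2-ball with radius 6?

S_2(6) = 2·π^(2/2)·(6)^1 / Γ(2/2) = 2πr = 2π·6 ≈ 37.6991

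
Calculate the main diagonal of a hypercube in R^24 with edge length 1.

||(1,1,...,1)|| = √(24)·1 ≈ 4.89898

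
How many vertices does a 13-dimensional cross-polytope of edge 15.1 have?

The vertices are ±e_1, ..., ±e_13, so there are 2·13 = 26.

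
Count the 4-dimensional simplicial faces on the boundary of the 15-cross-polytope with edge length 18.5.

f_4(15-orthoplex) = 2^5 · (15 choose 5) = 96096.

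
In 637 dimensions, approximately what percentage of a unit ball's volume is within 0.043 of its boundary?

1 - (1-0.043)^637 ≈ 1 - 6.933e-13 ≈ (100 - 6.93e-11)%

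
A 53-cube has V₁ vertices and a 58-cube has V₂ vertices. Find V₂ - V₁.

V₁ = 2^53 = 9007199254740992. V₂ = 2^58 = 288230376151711744. V₂ - V₁ = 279223176896970752.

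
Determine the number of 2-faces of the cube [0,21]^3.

Number of 2-faces = C(3,2) · 2^(3-2) = 3 · 2 = 6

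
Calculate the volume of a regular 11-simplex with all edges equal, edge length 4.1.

V_11 = √(12) · 4.1^11 / (11! · 2^(11/2)) ≈ 0.0105534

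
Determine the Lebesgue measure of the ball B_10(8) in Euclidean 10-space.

The n-ball volume is π^(n/2)·r^n/Γ(n/2+1). With n=10, r=8: V = 134217728·π^5/15 ≈ 2.73822e+09.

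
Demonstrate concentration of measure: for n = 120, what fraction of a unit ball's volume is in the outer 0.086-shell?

1 - (1-0.086)^120 ≈ 0.999979 ≈ 99.997942%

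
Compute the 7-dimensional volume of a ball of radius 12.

V_7(12) = π^(7/2) · (12)^7 / Γ(7/2 + 1) = 191102976·π^3/35 ≈ 1.69297e+08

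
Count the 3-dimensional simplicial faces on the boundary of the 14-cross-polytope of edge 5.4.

f_3(14-orthoplex) = 2^4 · (14 choose 4) = 16016.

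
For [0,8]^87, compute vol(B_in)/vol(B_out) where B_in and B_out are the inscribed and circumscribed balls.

The radii are 8/2 and 8√87/2, so the volume ratio is (1/√87)^87 = 87^{-87/2} ≈ 4.27477e-85.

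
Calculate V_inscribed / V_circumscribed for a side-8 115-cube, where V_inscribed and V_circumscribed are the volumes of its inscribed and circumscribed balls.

V_in / V_out = (r_in/r_out)^115 = (1/√115)^115 = 115^(-115/2) ≈ 3.235e-119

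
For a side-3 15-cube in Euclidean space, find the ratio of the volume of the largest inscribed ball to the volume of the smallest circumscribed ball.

The radii are 3/2 and 3√15/2, so the volume ratio is (1/√15)^15 = 15^{-15/2} ≈ 1.51118e-09.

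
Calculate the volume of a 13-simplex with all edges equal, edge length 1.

Volume = 1^13 · √(14/2^13) / 13! ≈ 6.63879e-12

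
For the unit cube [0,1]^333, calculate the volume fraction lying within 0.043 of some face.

The inner cube has side 1-2·0.043 = 0.914 and volume (0.914)^333 ≈ 9.887e-14, so the shell holds 1 - 9.887e-14 of the volume.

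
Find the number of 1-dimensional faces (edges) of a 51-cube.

The 51-cube has n·2^(n-1) = 51·2^50 = 51·1125899906842624 = 57420895248973824 edges.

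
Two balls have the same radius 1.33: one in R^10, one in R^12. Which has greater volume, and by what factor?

V_10(1.33) ≈ 44.1656, V_12(1.33) ≈ 40.9059. The 10-ball is larger by a factor of 1.08.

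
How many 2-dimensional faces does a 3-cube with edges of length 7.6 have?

An n-cube has C(n,k)·2^(n-k) k-faces. Here C(3,2)·2^1 = 3·2 = 6.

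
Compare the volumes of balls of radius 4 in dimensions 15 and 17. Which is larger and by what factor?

V_15(4) ≈ 4.09572e+08, V_17(4) ≈ 2.42204e+09. The 17-ball is larger by a factor of 5.914.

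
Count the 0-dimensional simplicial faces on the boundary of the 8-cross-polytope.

f_0(8-orthoplex) = 2^1 · (8 choose 1) = 16.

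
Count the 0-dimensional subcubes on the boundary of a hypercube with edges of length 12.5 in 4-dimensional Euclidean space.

f_0(4-cube) = (4 choose 0) · 2^4 = 16.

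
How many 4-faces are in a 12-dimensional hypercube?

Number of 4-faces = C(12,4) · 2^(12-4) = 495 · 256 = 126720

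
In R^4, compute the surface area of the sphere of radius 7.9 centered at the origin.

|∂B_4(7.9)| ≈ 9732.2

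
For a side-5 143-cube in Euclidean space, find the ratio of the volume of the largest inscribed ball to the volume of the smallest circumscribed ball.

The radii are 5/2 and 5√143/2, so the volume ratio is (1/√143)^143 = 143^{-143/2} ≈ 7.8248e-155.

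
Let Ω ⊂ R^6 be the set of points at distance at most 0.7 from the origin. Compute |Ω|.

V_6(0.7) = π^(6/2) · (0.7)^6 / Γ(6/2 + 1) ≈ 0.607976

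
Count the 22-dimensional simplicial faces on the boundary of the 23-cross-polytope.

An n-cross-polytope has 2^(k+1)·C(n,k+1) k-faces. Here 2^23·C(23,23) = 8388608·1 = 8388608.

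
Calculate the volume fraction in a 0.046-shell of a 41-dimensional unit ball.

1 - (1-0.046)^41 ≈ 0.854961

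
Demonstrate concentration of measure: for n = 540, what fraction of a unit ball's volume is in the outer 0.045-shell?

1 - (1-0.045)^540 ≈ 1 - 1.592e-11 ≈ (100 - 1.59e-09)%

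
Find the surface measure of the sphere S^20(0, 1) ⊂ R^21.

S = n·V_n(r)/r = 21·V_21(1)/1 (volume-to-surface relation), giving 2048·π^10/654729075 ≈ 0.292932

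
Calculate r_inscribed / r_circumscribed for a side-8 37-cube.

r_in = 8/2 (half the side); r_out = 8√37/2 (half the diagonal). Ratio = 1/√37 ≈ 0.164399.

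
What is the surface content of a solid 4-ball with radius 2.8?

|∂B_4(2.8)| ≈ 433.315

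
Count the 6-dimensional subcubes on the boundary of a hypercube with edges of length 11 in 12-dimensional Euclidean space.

An n-cube has C(n,k)·2^(n-k) k-faces. Here C(12,6)·2^6 = 924·64 = 59136.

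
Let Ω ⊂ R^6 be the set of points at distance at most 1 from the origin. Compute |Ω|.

Volume = π^{6/2}·(1)^6/Γ(4) = π^3/6 ≈ 5.16771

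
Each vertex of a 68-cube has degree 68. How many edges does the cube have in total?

The 68-cube has n·2^(n-1) = 68·2^67 = 68·147573952589676412928 = 10035028776097996079104 edges.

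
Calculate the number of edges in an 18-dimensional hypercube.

Number of 1-faces = C(18,1)·2^(18-1) = 18·131072 = 2359296.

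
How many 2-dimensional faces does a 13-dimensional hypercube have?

An n-cube has C(n,k)·2^(n-k) k-faces. Here C(13,2)·2^11 = 78·2048 = 159744.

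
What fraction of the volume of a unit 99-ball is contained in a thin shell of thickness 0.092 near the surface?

1 - (1-0.092)^99 ≈ 0.999929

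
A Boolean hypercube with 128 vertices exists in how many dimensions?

2^n = 128 ⇒ n = log_2(128) = 7.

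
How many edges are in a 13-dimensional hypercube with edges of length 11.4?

Choose 1 of 13 axes to span the face (C(13,1) = 13 ways), then fix each of the remaining 12 coordinates at one of its two extreme values (2^12 = 4096 ways): 13·4096 = 53248.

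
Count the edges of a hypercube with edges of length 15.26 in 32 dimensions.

Number of 1-faces = C(32,1)·2^(32-1) = 32·2147483648 = 68719476736.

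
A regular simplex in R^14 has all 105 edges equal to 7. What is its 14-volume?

For a regular n-simplex with edge a, V = (a^n / n!)·√((n+1)/2^n). With a=7, n=14: V ≈ 0.235396.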